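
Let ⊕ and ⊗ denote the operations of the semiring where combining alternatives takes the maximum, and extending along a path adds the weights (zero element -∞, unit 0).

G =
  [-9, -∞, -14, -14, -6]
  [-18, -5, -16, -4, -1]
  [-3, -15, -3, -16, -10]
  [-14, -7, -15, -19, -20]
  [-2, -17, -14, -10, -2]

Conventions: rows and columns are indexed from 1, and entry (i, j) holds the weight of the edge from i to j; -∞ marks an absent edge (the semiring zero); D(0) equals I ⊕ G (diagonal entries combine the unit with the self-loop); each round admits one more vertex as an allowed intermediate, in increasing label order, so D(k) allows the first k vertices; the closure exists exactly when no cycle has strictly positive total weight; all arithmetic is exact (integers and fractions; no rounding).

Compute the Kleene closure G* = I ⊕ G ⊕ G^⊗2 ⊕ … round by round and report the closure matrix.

D(0):
  [0, -∞, -14, -14, -6]
  [-18, 0, -16, -4, -1]
  [-3, -15, 0, -16, -10]
  [-14, -7, -15, 0, -20]
  [-2, -17, -14, -10, 0]
D(1):
  [0, -∞, -14, -14, -6]
  [-18, 0, -16, -4, -1]
  [-3, -15, 0, -16, -9]
  [-14, -7, -15, 0, -20]
  [-2, -17, -14, -10, 0]
D(2):
  [0, -∞, -14, -14, -6]
  [-18, 0, -16, -4, -1]
  [-3, -15, 0, -16, -9]
  [-14, -7, -15, 0, -8]
  [-2, -17, -14, -10, 0]
D(3):
  [0, -29, -14, -14, -6]
  [-18, 0, -16, -4, -1]
  [-3, -15, 0, -16, -9]
  [-14, -7, -15, 0, -8]
  [-2, -17, -14, -10, 0]
D(4):
  [0, -21, -14, -14, -6]
  [-18, 0, -16, -4, -1]
  [-3, -15, 0, -16, -9]
  [-14, -7, -15, 0, -8]
  [-2, -17, -14, -10, 0]
D(5):
  [0, -21, -14, -14, -6]
  [-3, 0, -15, -4, -1]
  [-3, -15, 0, -16, -9]
  [-10, -7, -15, 0, -8]
  [-2, -17, -14, -10, 0]
Answer: G* = [[0, -21, -14, -14, -6], [-3, 0, -15, -4, -1], [-3, -15, 0, -16, -9], [-10, -7, -15, 0, -8], [-2, -17, -14, -10, 0]]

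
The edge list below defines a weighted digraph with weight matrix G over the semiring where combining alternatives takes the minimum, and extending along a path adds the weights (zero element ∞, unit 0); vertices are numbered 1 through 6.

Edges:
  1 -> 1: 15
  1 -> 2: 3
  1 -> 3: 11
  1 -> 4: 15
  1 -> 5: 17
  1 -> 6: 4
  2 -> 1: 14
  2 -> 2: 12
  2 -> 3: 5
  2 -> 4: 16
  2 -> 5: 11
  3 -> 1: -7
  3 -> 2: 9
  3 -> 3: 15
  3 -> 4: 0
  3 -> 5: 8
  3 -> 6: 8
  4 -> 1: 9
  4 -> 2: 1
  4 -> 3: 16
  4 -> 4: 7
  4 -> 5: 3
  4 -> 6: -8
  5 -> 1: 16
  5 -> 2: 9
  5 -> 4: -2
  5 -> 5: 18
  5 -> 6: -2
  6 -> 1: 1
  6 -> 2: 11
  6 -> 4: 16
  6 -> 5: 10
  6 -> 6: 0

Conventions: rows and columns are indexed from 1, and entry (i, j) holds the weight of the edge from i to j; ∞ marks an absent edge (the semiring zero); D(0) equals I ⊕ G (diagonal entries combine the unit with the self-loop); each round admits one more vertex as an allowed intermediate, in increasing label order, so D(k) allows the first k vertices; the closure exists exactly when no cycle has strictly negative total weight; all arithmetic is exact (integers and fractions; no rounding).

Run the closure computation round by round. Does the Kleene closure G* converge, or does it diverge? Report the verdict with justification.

D(0):
  [0, 3, 11, 15, 17, 4]
  [14, 0, 5, 16, 11, ∞]
  [-7, 9, 0, 0, 8, 8]
  [9, 1, 16, 0, 3, -8]
  [16, 9, ∞, -2, 0, -2]
  [1, 11, ∞, 16, 10, 0]
D(1):
  [0, 3, 11, 15, 17, 4]
  [14, 0, 5, 16, 11, 18]
  [-7, -4, 0, 0, 8, -3]
  [9, 1, 16, 0, 3, -8]
  [16, 9, 27, -2, 0, -2]
  [1, 4, 12, 16, 10, 0]
D(2):
  [0, 3, 8, 15, 14, 4]
  [14, 0, 5, 16, 11, 18]
  [-7, -4, 0, 0, 7, -3]
  [9, 1, 6, 0, 3, -8]
  [16, 9, 14, -2, 0, -2]
  [1, 4, 9, 16, 10, 0]
D(3):
  [0, 3, 8, 8, 14, 4]
  [-2, 0, 5, 5, 11, 2]
  [-7, -4, 0, 0, 7, -3]
  [-1, 1, 6, 0, 3, -8]
  [7, 9, 14, -2, 0, -2]
  [1, 4, 9, 9, 10, 0]
D(4):
  [0, 3, 8, 8, 11, 0]
  [-2, 0, 5, 5, 8, -3]
  [-7, -4, 0, 0, 3, -8]
  [-1, 1, 6, 0, 3, -8]
  [-3, -1, 4, -2, 0, -10]
  [1, 4, 9, 9, 10, 0]
D(5):
  [0, 3, 8, 8, 11, 0]
  [-2, 0, 5, 5, 8, -3]
  [-7, -4, 0, 0, 3, -8]
  [-1, 1, 6, 0, 3, -8]
  [-3, -1, 4, -2, 0, -10]
  [1, 4, 9, 8, 10, 0]
D(6):
  [0, 3, 8, 8, 10, 0]
  [-2, 0, 5, 5, 7, -3]
  [-7, -4, 0, 0, 2, -8]
  [-7, -4, 1, 0, 2, -8]
  [-9, -6, -1, -2, 0, -10]
  [1, 4, 9, 8, 10, 0]
Key observation: every diagonal entry stays at the unit through all rounds, so no improving cycle exists.
Answer: CONVERGES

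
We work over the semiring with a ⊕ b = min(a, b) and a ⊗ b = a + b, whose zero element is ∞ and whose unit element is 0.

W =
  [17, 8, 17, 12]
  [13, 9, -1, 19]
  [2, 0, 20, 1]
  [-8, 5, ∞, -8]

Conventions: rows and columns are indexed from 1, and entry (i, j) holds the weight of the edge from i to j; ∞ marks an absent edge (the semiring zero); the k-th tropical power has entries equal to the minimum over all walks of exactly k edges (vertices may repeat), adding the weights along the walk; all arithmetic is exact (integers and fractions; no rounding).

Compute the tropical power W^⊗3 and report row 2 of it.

W^⊗2:
  [4, 17, 7, 4]
  [1, -1, 8, 0]
  [-7, 6, -1, -7]
  [-16, -3, 4, -16]
W^⊗3:
  [-4, 7, 16, -4]
  [-8, 5, -2, -8]
  [-15, -2, 5, -15]
  [-24, -11, -4, -24]
Answer: row 2 of W^⊗3 = [-8, 5, -2, -8]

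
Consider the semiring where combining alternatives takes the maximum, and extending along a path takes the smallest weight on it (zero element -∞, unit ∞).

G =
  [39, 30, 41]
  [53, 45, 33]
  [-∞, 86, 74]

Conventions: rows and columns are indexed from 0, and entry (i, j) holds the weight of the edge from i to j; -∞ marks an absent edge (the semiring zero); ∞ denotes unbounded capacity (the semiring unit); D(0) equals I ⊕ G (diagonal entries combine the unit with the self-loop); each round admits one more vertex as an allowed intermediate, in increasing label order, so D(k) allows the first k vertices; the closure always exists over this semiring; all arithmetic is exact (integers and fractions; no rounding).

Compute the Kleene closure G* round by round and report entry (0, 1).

D(0):
  [∞, 30, 41]
  [53, ∞, 33]
  [-∞, 86, ∞]
D(1):
  [∞, 30, 41]
  [53, ∞, 41]
  [-∞, 86, ∞]
D(2):
  [∞, 30, 41]
  [53, ∞, 41]
  [53, 86, ∞]
D(3):
  [∞, 41, 41]
  [53, ∞, 41]
  [53, 86, ∞]
Answer: G*[0][1] = 41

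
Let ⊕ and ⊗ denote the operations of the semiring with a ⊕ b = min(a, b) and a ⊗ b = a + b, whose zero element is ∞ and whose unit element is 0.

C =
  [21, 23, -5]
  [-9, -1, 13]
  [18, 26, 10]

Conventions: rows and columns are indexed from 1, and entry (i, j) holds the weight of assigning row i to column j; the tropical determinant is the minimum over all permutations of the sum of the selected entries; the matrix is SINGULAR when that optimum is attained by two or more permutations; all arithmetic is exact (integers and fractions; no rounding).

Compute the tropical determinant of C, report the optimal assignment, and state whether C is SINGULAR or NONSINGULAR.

σ = (1, 2, 3): 21 + (-1) + 10 = 30
σ = (1, 3, 2): 21 + 13 + 26 = 60
σ = (2, 1, 3): 23 + (-9) + 10 = 24
σ = (2, 3, 1): 23 + 13 + 18 = 54
σ = (3, 1, 2): (-5) + (-9) + 26 = 12
σ = (3, 2, 1): (-5) + (-1) + 18 = 12
Optimal value attained by: σ = (3, 1, 2).
Answer: det⊕(C) = 12; verdict: SINGULAR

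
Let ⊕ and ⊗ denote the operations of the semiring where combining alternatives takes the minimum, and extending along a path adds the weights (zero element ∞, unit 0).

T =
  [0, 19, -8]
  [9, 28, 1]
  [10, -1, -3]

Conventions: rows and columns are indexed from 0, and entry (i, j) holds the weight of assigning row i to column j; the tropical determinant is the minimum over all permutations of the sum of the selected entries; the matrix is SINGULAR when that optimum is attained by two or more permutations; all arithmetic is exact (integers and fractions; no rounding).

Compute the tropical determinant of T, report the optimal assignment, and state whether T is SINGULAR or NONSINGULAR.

σ = (0, 1, 2): 0 + 28 + (-3) = 25
σ = (0, 2, 1): 0 + 1 + (-1) = 0
σ = (1, 0, 2): 19 + 9 + (-3) = 25
σ = (1, 2, 0): 19 + 1 + 10 = 30
σ = (2, 0, 1): (-8) + 9 + (-1) = 0
σ = (2, 1, 0): (-8) + 28 + 10 = 30
Optimal value attained by: σ = (0, 2, 1).
Answer: det⊕(T) = 0; verdict: SINGULAR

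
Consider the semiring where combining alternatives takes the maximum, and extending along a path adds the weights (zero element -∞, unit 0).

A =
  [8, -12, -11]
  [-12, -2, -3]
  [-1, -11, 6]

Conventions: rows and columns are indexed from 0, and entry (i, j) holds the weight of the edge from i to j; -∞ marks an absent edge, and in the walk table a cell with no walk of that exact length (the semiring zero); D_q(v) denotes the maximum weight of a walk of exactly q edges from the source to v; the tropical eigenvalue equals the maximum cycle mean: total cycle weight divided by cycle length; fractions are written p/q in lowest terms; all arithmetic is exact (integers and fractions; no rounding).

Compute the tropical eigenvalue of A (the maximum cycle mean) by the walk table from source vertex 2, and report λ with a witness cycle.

q=0: [-∞, -∞, 0]
q=1: [-1, -11, 6]
q=2: [7, -5, 12]
q=3: [15, 1, 18]
Optimal cycle mean attained by: cycle 0->0, total 8, length 1.
Answer: λ = 8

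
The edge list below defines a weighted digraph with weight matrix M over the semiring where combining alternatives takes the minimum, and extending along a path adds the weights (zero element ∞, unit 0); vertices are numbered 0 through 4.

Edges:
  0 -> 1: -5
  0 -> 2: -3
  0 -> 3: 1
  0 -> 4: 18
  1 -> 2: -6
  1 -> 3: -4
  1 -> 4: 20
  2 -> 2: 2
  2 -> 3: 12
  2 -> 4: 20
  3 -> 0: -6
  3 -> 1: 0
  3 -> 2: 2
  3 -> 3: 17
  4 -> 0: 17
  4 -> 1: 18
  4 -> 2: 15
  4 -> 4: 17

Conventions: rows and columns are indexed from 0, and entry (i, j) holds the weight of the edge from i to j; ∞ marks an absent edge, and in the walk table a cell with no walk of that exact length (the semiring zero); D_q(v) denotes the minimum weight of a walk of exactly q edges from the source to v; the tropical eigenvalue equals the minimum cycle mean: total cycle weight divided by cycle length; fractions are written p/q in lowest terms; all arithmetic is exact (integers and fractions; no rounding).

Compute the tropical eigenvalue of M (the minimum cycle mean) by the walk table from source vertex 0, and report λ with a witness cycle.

q=0: [0, ∞, ∞, ∞, ∞]
q=1: [∞, -5, -3, 1, 18]
q=2: [-5, 1, -11, -9, 15]
q=3: [-15, -10, -9, -4, 9]
q=4: [-10, -20, -18, -14, 3]
q=5: [-20, -15, -26, -24, 0]
Optimal cycle mean attained by: cycle 0->1->3->0, total (-5) + (-4) + (-6), length 3.
Answer: λ = -5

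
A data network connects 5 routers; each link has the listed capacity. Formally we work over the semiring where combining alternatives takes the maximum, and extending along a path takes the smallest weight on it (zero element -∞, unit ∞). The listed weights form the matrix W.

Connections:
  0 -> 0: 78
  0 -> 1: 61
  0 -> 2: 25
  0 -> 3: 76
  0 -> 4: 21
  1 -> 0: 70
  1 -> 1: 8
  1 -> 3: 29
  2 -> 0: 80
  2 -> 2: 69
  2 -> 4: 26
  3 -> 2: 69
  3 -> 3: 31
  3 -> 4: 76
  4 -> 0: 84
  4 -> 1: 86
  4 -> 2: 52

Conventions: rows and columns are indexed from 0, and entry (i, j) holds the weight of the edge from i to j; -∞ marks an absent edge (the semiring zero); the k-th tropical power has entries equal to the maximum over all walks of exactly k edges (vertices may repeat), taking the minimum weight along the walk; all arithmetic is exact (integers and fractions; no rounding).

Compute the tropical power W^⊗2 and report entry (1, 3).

W^⊗2:
  [78, 61, 69, 76, 76]
  [70, 61, 29, 70, 29]
  [78, 61, 69, 76, 26]
  [76, 76, 69, 31, 31]
  [78, 61, 52, 76, 26]
Key observation: the optimum is the walk 1->0->3, with weight 70 min 76 = 70.
Optimal value attained by: walk 1->0->3.
Answer: (W^⊗2)[1][3] = 70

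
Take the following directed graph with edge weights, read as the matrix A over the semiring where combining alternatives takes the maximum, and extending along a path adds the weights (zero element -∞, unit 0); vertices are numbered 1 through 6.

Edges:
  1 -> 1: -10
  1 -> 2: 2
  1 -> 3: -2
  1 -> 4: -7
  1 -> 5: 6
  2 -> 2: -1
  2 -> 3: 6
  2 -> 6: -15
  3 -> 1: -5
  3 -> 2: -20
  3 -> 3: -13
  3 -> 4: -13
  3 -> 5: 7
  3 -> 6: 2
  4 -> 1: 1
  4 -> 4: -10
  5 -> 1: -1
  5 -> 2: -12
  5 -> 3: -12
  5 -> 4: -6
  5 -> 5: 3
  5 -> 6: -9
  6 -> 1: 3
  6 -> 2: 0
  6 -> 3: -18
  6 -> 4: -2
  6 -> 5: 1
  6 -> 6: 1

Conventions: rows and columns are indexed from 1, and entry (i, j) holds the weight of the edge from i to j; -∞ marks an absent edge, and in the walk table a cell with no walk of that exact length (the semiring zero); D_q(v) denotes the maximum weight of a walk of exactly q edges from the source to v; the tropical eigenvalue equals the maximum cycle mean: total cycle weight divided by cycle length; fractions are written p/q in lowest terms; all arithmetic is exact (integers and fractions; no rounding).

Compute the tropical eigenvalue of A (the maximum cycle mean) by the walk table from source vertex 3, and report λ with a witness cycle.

q=0: [-∞, -∞, 0, -∞, -∞, -∞]
q=1: [-5, -20, -13, -13, 7, 2]
q=2: [6, 2, -5, 1, 10, 3]
q=3: [9, 8, 8, 4, 13, 4]
q=4: [12, 11, 14, 7, 16, 10]
q=5: [15, 14, 17, 10, 21, 16]
q=6: [20, 17, 20, 15, 24, 19]
Optimal cycle mean attained by: cycle 1->2->3->5->1, total 2 + 6 + 7 + (-1), length 4.
Answer: λ = 7/2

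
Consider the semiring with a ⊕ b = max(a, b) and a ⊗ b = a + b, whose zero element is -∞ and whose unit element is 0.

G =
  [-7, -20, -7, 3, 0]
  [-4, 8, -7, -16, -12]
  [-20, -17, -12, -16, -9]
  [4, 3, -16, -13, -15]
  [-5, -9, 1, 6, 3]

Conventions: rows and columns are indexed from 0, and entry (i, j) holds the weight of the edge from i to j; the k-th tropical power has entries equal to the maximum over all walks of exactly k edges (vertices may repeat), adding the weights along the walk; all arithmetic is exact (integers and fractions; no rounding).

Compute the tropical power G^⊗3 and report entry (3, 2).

G^⊗2:
  [7, 6, 1, 6, 3]
  [4, 16, 1, -1, -4]
  [-12, -9, -8, -3, -6]
  [-1, 11, -3, 7, 4]
  [10, 9, 4, 9, 6]
G^⊗3:
  [10, 14, 4, 10, 7]
  [12, 24, 9, 7, 4]
  [1, 0, -5, 0, -3]
  [11, 19, 5, 10, 7]
  [13, 17, 7, 13, 10]
Key observation: the optimum is the walk 3->0->4->2, with weight 4 + 0 + 1 = 5.
Optimal value attained by: walk 3->0->4->2.
Answer: (G^⊗3)[3][2] = 5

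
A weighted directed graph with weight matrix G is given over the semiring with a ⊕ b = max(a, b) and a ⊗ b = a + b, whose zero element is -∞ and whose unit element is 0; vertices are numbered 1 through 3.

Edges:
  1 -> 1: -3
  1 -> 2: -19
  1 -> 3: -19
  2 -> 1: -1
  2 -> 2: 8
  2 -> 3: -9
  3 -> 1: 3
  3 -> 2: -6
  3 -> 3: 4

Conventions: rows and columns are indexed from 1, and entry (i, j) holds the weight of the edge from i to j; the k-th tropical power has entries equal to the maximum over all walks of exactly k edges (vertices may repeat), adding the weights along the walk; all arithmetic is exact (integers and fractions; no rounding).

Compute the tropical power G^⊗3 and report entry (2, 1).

G^⊗2:
  [-6, -11, -15]
  [7, 16, -1]
  [7, 2, 8]
G^⊗3:
  [-9, -3, -11]
  [15, 24, 7]
  [11, 10, 12]
Key observation: the optimum is the walk 2->2->2->1, with weight 8 + 8 + (-1) = 15.
Optimal value attained by: walk 2->2->2->1.
Answer: (G^⊗3)[2][1] = 15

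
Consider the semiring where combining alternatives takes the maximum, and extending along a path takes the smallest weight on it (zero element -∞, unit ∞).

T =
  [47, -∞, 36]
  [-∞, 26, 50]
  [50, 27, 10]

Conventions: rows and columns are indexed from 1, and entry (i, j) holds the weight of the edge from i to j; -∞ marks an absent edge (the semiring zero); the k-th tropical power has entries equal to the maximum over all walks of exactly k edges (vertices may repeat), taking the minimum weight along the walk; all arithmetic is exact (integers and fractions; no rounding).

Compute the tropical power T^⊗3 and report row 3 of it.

T^⊗2:
  [47, 27, 36]
  [50, 27, 26]
  [47, 26, 36]
T^⊗3:
  [47, 27, 36]
  [47, 26, 36]
  [47, 27, 36]
Answer: row 3 of T^⊗3 = [47, 27, 36]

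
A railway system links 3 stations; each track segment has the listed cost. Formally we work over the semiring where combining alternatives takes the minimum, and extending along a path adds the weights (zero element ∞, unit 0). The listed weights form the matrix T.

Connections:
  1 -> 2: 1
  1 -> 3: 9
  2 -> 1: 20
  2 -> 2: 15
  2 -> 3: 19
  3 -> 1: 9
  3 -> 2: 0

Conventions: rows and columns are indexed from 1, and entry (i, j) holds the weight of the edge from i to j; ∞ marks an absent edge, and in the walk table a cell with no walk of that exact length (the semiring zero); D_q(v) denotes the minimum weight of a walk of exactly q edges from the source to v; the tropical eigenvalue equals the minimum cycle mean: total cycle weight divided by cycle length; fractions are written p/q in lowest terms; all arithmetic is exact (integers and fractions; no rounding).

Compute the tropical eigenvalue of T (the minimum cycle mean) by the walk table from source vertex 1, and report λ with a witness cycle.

q=0: [0, ∞, ∞]
q=1: [∞, 1, 9]
q=2: [18, 9, 20]
q=3: [29, 19, 27]
Optimal cycle mean attained by: cycle 1->3->1, total 9 + 9, length 2.
Answer: λ = 9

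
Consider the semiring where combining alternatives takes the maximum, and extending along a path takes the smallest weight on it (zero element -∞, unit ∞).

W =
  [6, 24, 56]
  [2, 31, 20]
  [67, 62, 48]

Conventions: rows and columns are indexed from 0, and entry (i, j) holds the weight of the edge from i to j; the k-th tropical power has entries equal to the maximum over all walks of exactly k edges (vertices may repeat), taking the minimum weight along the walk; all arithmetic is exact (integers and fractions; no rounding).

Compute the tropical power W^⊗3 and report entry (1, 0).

W^⊗2:
  [56, 56, 48]
  [20, 31, 20]
  [48, 48, 56]
W^⊗3:
  [48, 48, 56]
  [20, 31, 20]
  [56, 56, 48]
Key observation: the optimum is the walk 1->1->2->0, with weight 31 min 20 min 67 = 20.
Optimal value attained by: walk 1->1->2->0.
Answer: (W^⊗3)[1][0] = 20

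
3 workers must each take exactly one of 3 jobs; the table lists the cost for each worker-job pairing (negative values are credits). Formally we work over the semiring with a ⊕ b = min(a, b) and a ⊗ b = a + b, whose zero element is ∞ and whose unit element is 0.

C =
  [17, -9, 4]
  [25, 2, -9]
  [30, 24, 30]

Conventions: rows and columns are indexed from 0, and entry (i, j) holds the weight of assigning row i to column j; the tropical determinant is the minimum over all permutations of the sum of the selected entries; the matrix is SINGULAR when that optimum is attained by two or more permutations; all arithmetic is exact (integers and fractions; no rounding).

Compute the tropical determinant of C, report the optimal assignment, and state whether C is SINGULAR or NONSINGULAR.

σ = (0, 1, 2): 17 + 2 + 30 = 49
σ = (0, 2, 1): 17 + (-9) + 24 = 32
σ = (1, 0, 2): (-9) + 25 + 30 = 46
σ = (1, 2, 0): (-9) + (-9) + 30 = 12
σ = (2, 0, 1): 4 + 25 + 24 = 53
σ = (2, 1, 0): 4 + 2 + 30 = 36
Optimal value attained by: σ = (1, 2, 0).
Answer: det⊕(C) = 12; verdict: NONSINGULAR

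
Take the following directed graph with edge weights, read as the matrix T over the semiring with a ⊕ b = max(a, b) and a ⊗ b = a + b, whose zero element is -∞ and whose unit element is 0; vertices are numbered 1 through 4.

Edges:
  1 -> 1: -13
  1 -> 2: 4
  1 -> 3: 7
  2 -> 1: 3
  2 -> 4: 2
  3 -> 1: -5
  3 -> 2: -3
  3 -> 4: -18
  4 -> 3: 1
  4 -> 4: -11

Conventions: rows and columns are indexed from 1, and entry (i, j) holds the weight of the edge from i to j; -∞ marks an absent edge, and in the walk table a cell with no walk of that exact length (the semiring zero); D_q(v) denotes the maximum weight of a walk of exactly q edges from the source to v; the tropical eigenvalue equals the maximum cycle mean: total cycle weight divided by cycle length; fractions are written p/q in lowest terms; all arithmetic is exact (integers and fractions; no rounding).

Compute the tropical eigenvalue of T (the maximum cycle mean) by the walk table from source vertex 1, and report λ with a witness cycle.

q=0: [0, -∞, -∞, -∞]
q=1: [-13, 4, 7, -∞]
q=2: [7, 4, -6, 6]
q=3: [7, 11, 14, 6]
q=4: [14, 11, 14, 13]
Optimal cycle mean attained by: cycle 1->2->1, total 4 + 3, length 2.
Answer: λ = 7/2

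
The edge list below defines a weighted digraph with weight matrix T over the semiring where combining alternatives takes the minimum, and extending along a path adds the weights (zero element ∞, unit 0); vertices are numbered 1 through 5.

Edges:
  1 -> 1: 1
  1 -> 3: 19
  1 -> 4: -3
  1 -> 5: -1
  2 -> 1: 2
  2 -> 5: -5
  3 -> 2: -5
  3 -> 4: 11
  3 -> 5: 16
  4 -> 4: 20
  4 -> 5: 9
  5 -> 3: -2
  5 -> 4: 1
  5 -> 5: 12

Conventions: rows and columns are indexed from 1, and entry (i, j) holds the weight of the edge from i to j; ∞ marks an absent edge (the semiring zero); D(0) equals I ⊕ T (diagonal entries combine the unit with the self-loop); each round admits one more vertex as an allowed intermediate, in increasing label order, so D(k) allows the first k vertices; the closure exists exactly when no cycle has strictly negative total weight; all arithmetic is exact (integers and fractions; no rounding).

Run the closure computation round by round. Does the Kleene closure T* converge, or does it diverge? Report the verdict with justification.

D(0):
  [0, ∞, 19, -3, -1]
  [2, 0, ∞, ∞, -5]
  [∞, -5, 0, 11, 16]
  [∞, ∞, ∞, 0, 9]
  [∞, ∞, -2, 1, 0]
D(1):
  [0, ∞, 19, -3, -1]
  [2, 0, 21, -1, -5]
  [∞, -5, 0, 11, 16]
  [∞, ∞, ∞, 0, 9]
  [∞, ∞, -2, 1, 0]
D(2):
  [0, ∞, 19, -3, -1]
  [2, 0, 21, -1, -5]
  [-3, -5, 0, -6, -10]
  [∞, ∞, ∞, 0, 9]
  [∞, ∞, -2, 1, 0]
Detection: at round 3, diagonal entry (5, 5) turns strictly negative.
Key observation: the cycle 5->3->2->1->5 has total weight (-2) + (-5) + 2 + (-1), which is strictly negative.
Answer: DIVERGES — negative cycle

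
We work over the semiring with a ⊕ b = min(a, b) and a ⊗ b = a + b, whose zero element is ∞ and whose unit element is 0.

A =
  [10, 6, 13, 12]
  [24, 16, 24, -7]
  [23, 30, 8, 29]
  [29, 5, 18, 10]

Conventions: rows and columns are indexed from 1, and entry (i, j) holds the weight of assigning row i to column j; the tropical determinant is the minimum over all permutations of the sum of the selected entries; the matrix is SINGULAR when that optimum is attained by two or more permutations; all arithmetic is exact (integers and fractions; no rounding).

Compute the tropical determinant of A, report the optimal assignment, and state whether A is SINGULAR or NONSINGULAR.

σ = (1, 2, 3, 4): 10 + 16 + 8 + 10 = 44
σ = (1, 2, 4, 3): 10 + 16 + 29 + 18 = 73
σ = (1, 3, 2, 4): 10 + 24 + 30 + 10 = 74
σ = (1, 3, 4, 2): 10 + 24 + 29 + 5 = 68
σ = (1, 4, 2, 3): 10 + (-7) + 30 + 18 = 51
σ = (1, 4, 3, 2): 10 + (-7) + 8 + 5 = 16
σ = (2, 1, 3, 4): 6 + 24 + 8 + 10 = 48
σ = (2, 1, 4, 3): 6 + 24 + 29 + 18 = 77
σ = (2, 3, 1, 4): 6 + 24 + 23 + 10 = 63
σ = (2, 3, 4, 1): 6 + 24 + 29 + 29 = 88
σ = (2, 4, 1, 3): 6 + (-7) + 23 + 18 = 40
σ = (2, 4, 3, 1): 6 + (-7) + 8 + 29 = 36
σ = (3, 1, 2, 4): 13 + 24 + 30 + 10 = 77
σ = (3, 1, 4, 2): 13 + 24 + 29 + 5 = 71
σ = (3, 2, 1, 4): 13 + 16 + 23 + 10 = 62
σ = (3, 2, 4, 1): 13 + 16 + 29 + 29 = 87
σ = (3, 4, 1, 2): 13 + (-7) + 23 + 5 = 34
σ = (3, 4, 2, 1): 13 + (-7) + 30 + 29 = 65
σ = (4, 1, 2, 3): 12 + 24 + 30 + 18 = 84
σ = (4, 1, 3, 2): 12 + 24 + 8 + 5 = 49
σ = (4, 2, 1, 3): 12 + 16 + 23 + 18 = 69
σ = (4, 2, 3, 1): 12 + 16 + 8 + 29 = 65
σ = (4, 3, 1, 2): 12 + 24 + 23 + 5 = 64
σ = (4, 3, 2, 1): 12 + 24 + 30 + 29 = 95
Optimal value attained by: σ = (1, 4, 3, 2).
Answer: det⊕(A) = 16; verdict: NONSINGULAR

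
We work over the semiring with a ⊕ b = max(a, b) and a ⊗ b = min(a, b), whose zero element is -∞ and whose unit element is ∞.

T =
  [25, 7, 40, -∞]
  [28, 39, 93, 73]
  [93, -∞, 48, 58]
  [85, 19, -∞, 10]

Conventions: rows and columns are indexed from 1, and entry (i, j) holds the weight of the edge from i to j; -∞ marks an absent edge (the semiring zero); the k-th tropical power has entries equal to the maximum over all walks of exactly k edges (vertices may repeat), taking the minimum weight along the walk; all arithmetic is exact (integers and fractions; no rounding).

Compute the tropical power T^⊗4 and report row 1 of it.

T^⊗2:
  [40, 7, 40, 40]
  [93, 39, 48, 58]
  [58, 19, 48, 48]
  [25, 19, 40, 19]
T^⊗3:
  [40, 19, 40, 40]
  [58, 39, 48, 48]
  [48, 19, 48, 48]
  [40, 19, 40, 40]
T^⊗4:
  [40, 19, 40, 40]
  [48, 39, 48, 48]
  [48, 19, 48, 48]
  [40, 19, 40, 40]
Answer: row 1 of T^⊗4 = [40, 19, 40, 40]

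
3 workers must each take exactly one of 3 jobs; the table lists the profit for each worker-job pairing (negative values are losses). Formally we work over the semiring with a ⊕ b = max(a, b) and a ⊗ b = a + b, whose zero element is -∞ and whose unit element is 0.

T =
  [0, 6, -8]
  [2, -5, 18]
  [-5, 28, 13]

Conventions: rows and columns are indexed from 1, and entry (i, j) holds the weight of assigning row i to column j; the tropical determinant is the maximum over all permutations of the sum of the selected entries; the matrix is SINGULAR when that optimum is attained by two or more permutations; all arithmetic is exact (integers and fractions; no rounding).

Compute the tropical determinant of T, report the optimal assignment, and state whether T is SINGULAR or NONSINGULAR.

σ = (1, 2, 3): 0 + (-5) + 13 = 8
σ = (1, 3, 2): 0 + 18 + 28 = 46
σ = (2, 1, 3): 6 + 2 + 13 = 21
σ = (2, 3, 1): 6 + 18 + (-5) = 19
σ = (3, 1, 2): (-8) + 2 + 28 = 22
σ = (3, 2, 1): (-8) + (-5) + (-5) = -18
Optimal value attained by: σ = (1, 3, 2).
Answer: det⊕(T) = 46; verdict: NONSINGULAR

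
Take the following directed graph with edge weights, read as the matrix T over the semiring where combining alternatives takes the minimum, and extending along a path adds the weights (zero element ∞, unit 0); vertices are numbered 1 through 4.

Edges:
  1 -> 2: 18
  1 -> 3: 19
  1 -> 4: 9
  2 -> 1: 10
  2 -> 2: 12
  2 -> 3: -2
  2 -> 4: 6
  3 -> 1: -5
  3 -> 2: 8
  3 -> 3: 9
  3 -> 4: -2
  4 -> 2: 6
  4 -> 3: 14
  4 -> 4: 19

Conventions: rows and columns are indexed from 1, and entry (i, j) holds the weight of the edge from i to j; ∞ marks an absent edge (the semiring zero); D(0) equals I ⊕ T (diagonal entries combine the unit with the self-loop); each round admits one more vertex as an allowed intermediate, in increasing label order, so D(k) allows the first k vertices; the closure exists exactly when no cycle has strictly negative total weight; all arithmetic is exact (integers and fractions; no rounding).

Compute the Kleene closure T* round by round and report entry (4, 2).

D(0):
  [0, 18, 19, 9]
  [10, 0, -2, 6]
  [-5, 8, 0, -2]
  [∞, 6, 14, 0]
D(1):
  [0, 18, 19, 9]
  [10, 0, -2, 6]
  [-5, 8, 0, -2]
  [∞, 6, 14, 0]
D(2):
  [0, 18, 16, 9]
  [10, 0, -2, 6]
  [-5, 8, 0, -2]
  [16, 6, 4, 0]
D(3):
  [0, 18, 16, 9]
  [-7, 0, -2, -4]
  [-5, 8, 0, -2]
  [-1, 6, 4, 0]
D(4):
  [0, 15, 13, 9]
  [-7, 0, -2, -4]
  [-5, 4, 0, -2]
  [-1, 6, 4, 0]
Answer: T*[4][2] = 6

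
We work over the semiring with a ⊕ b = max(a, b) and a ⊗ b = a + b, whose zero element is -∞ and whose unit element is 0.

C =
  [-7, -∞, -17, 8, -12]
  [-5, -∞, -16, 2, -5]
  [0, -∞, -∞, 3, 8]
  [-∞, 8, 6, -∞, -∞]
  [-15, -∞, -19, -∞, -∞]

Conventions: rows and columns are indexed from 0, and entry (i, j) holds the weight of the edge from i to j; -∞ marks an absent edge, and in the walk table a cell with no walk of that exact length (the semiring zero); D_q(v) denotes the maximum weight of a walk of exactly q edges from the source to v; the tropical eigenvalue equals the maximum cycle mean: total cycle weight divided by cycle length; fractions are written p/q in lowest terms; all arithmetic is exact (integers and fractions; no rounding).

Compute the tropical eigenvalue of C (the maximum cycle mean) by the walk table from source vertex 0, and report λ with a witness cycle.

q=0: [0, -∞, -∞, -∞, -∞]
q=1: [-7, -∞, -17, 8, -12]
q=2: [-14, 16, 14, 1, -9]
q=3: [14, 9, 7, 18, 22]
q=4: [7, 26, 24, 22, 15]
q=5: [24, 30, 28, 28, 32]
Optimal cycle mean attained by: cycle 1->3->1, total 2 + 8, length 2.
Answer: λ = 5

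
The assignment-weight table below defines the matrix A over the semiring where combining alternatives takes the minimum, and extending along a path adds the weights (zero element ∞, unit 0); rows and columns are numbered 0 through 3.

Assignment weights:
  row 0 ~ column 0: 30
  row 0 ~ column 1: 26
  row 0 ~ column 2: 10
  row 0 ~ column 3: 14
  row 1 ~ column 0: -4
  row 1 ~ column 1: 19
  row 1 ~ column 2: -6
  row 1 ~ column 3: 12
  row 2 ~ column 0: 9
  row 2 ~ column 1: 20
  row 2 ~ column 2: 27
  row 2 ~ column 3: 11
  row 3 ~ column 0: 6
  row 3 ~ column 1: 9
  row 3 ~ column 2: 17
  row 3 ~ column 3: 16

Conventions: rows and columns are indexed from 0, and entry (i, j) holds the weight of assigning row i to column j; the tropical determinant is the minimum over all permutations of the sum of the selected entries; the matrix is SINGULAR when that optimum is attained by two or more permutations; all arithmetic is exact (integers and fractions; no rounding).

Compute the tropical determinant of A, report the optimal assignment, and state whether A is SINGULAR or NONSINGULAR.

σ = (0, 1, 2, 3): 30 + 19 + 27 + 16 = 92
σ = (0, 1, 3, 2): 30 + 19 + 11 + 17 = 77
σ = (0, 2, 1, 3): 30 + (-6) + 20 + 16 = 60
σ = (0, 2, 3, 1): 30 + (-6) + 11 + 9 = 44
σ = (0, 3, 1, 2): 30 + 12 + 20 + 17 = 79
σ = (0, 3, 2, 1): 30 + 12 + 27 + 9 = 78
σ = (1, 0, 2, 3): 26 + (-4) + 27 + 16 = 65
σ = (1, 0, 3, 2): 26 + (-4) + 11 + 17 = 50
σ = (1, 2, 0, 3): 26 + (-6) + 9 + 16 = 45
σ = (1, 2, 3, 0): 26 + (-6) + 11 + 6 = 37
σ = (1, 3, 0, 2): 26 + 12 + 9 + 17 = 64
σ = (1, 3, 2, 0): 26 + 12 + 27 + 6 = 71
σ = (2, 0, 1, 3): 10 + (-4) + 20 + 16 = 42
σ = (2, 0, 3, 1): 10 + (-4) + 11 + 9 = 26
σ = (2, 1, 0, 3): 10 + 19 + 9 + 16 = 54
σ = (2, 1, 3, 0): 10 + 19 + 11 + 6 = 46
σ = (2, 3, 0, 1): 10 + 12 + 9 + 9 = 40
σ = (2, 3, 1, 0): 10 + 12 + 20 + 6 = 48
σ = (3, 0, 1, 2): 14 + (-4) + 20 + 17 = 47
σ = (3, 0, 2, 1): 14 + (-4) + 27 + 9 = 46
σ = (3, 1, 0, 2): 14 + 19 + 9 + 17 = 59
σ = (3, 1, 2, 0): 14 + 19 + 27 + 6 = 66
σ = (3, 2, 0, 1): 14 + (-6) + 9 + 9 = 26
σ = (3, 2, 1, 0): 14 + (-6) + 20 + 6 = 34
Optimal value attained by: σ = (2, 0, 3, 1).
Answer: det⊕(A) = 26; verdict: SINGULAR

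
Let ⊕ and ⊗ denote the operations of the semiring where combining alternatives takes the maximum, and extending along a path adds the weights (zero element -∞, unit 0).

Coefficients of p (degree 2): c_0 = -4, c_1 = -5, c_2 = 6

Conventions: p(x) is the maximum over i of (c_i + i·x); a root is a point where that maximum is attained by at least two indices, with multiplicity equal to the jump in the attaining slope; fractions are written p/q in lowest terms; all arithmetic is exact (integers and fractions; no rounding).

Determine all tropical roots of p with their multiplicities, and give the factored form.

hull edge (i=0, c=-4) to (i=2, c=6): slope 5, span 2
Factored form: p(x) = 6 ⊗ (x ⊕ (-5)) ⊗ (x ⊕ (-5))
Answer: roots = -5 (mult 2)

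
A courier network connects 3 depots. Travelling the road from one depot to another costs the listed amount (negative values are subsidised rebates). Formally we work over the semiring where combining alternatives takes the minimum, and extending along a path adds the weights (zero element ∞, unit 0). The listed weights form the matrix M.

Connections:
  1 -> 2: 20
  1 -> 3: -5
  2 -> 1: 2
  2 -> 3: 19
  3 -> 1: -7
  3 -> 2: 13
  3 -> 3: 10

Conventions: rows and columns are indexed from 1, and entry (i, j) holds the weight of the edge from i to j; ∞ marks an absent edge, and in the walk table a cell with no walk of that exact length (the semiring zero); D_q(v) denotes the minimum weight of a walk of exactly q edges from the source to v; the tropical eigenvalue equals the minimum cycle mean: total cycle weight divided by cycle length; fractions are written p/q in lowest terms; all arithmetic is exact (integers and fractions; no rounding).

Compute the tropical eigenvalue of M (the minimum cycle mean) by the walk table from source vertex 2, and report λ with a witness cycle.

q=0: [∞, 0, ∞]
q=1: [2, ∞, 19]
q=2: [12, 22, -3]
q=3: [-10, 10, 7]
Optimal cycle mean attained by: cycle 1->3->1, total (-5) + (-7), length 2.
Answer: λ = -6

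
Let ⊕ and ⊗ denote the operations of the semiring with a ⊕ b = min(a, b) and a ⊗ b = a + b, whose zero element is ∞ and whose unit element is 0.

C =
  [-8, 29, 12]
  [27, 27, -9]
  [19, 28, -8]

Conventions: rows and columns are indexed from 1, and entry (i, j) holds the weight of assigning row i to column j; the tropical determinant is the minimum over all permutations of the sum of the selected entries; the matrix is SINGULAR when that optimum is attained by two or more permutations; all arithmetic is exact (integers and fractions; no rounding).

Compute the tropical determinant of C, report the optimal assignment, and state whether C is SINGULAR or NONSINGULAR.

σ = (1, 2, 3): (-8) + 27 + (-8) = 11
σ = (1, 3, 2): (-8) + (-9) + 28 = 11
σ = (2, 1, 3): 29 + 27 + (-8) = 48
σ = (2, 3, 1): 29 + (-9) + 19 = 39
σ = (3, 1, 2): 12 + 27 + 28 = 67
σ = (3, 2, 1): 12 + 27 + 19 = 58
Optimal value attained by: σ = (1, 2, 3).
Answer: det⊕(C) = 11; verdict: SINGULAR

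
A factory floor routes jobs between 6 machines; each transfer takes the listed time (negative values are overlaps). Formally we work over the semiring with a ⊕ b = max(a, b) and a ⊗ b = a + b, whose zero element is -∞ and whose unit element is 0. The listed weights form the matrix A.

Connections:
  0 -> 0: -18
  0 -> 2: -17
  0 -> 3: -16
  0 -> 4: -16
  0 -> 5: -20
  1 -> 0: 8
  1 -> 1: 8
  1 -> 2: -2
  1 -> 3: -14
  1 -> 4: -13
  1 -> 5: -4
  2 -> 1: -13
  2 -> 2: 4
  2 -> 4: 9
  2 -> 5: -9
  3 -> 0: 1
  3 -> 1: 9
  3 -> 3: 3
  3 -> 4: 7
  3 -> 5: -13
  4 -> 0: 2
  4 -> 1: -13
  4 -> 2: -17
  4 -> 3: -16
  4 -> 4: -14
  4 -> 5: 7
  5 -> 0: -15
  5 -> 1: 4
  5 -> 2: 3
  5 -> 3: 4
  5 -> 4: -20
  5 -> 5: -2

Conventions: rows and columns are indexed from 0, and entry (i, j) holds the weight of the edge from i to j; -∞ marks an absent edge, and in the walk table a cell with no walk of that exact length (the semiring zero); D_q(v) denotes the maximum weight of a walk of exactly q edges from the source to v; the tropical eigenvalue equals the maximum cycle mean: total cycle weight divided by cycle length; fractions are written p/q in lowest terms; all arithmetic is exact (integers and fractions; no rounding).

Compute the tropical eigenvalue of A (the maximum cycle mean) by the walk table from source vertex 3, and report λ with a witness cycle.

q=0: [-∞, -∞, -∞, 0, -∞, -∞]
q=1: [1, 9, -∞, 3, 7, -13]
q=2: [17, 17, 7, 6, 10, 14]
q=3: [25, 25, 17, 18, 16, 17]
q=4: [33, 33, 23, 21, 26, 23]
q=5: [41, 41, 31, 27, 32, 33]
q=6: [49, 49, 39, 37, 40, 39]
Optimal cycle mean attained by: cycle 1->1, total 8, length 1.
Answer: λ = 8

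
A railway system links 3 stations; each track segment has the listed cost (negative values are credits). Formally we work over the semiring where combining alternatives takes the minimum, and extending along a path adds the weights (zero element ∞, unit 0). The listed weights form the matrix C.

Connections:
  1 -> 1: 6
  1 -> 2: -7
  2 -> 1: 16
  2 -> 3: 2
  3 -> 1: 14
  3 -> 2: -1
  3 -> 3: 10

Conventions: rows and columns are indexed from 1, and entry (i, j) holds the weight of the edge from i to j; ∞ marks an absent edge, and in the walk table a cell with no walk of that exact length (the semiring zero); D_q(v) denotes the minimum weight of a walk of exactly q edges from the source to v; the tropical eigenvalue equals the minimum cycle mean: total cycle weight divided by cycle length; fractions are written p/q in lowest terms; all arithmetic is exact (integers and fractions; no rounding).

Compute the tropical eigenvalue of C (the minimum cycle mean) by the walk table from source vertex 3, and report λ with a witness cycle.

q=0: [∞, ∞, 0]
q=1: [14, -1, 10]
q=2: [15, 7, 1]
q=3: [15, 0, 9]
Optimal cycle mean attained by: cycle 2->3->2, total 2 + (-1), length 2.
Answer: λ = 1/2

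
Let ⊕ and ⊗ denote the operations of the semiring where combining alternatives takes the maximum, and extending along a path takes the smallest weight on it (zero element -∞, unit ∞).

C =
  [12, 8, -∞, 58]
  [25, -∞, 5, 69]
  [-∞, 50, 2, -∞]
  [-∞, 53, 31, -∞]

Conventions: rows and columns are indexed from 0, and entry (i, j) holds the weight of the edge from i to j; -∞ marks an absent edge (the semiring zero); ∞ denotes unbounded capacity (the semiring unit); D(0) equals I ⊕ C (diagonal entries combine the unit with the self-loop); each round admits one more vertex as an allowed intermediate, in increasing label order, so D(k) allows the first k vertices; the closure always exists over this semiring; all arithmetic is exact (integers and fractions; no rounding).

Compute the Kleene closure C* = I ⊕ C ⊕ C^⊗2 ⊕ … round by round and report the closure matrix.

D(0):
  [∞, 8, -∞, 58]
  [25, ∞, 5, 69]
  [-∞, 50, ∞, -∞]
  [-∞, 53, 31, ∞]
D(1):
  [∞, 8, -∞, 58]
  [25, ∞, 5, 69]
  [-∞, 50, ∞, -∞]
  [-∞, 53, 31, ∞]
D(2):
  [∞, 8, 5, 58]
  [25, ∞, 5, 69]
  [25, 50, ∞, 50]
  [25, 53, 31, ∞]
D(3):
  [∞, 8, 5, 58]
  [25, ∞, 5, 69]
  [25, 50, ∞, 50]
  [25, 53, 31, ∞]
D(4):
  [∞, 53, 31, 58]
  [25, ∞, 31, 69]
  [25, 50, ∞, 50]
  [25, 53, 31, ∞]
Answer: C* = [[∞, 53, 31, 58], [25, ∞, 31, 69], [25, 50, ∞, 50], [25, 53, 31, ∞]]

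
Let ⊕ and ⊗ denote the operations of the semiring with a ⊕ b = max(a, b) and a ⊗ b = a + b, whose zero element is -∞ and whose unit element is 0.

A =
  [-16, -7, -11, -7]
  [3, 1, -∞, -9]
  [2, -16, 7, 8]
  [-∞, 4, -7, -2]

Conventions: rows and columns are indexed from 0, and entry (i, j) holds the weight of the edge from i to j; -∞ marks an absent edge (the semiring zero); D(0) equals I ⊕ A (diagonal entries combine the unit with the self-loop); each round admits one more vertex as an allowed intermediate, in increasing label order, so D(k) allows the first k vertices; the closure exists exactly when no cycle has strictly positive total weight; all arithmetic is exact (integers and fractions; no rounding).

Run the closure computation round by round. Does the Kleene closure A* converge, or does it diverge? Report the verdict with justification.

Detection: at round 0, diagonal entry (1, 1) turns strictly positive.
Key observation: the cycle 1->1 has total weight 1, which is strictly positive.
Answer: DIVERGES — positive cycle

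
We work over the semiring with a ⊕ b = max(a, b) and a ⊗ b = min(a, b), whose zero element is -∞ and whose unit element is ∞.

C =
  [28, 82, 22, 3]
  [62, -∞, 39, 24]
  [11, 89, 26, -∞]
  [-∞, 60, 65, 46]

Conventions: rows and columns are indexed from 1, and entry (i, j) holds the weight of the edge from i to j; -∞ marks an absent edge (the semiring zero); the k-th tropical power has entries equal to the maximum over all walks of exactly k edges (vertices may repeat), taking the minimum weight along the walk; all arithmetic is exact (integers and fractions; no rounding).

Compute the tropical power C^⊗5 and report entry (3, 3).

C^⊗2:
  [62, 28, 39, 24]
  [28, 62, 26, 24]
  [62, 26, 39, 24]
  [60, 65, 46, 46]
C^⊗3:
  [28, 62, 28, 24]
  [62, 28, 39, 24]
  [28, 62, 26, 24]
  [62, 60, 46, 46]
C^⊗4:
  [62, 28, 39, 24]
  [28, 62, 28, 24]
  [62, 28, 39, 24]
  [60, 62, 46, 46]
C^⊗5:
  [28, 62, 28, 24]
  [62, 28, 39, 24]
  [28, 62, 28, 24]
  [62, 60, 46, 46]
Key observation: the optimum is the walk 3->2->1->1->2->3, with weight 89 min 62 min 28 min 82 min 39 = 28.
Optimal value attained by: walk 3->2->1->1->2->3.
Answer: (C^⊗5)[3][3] = 28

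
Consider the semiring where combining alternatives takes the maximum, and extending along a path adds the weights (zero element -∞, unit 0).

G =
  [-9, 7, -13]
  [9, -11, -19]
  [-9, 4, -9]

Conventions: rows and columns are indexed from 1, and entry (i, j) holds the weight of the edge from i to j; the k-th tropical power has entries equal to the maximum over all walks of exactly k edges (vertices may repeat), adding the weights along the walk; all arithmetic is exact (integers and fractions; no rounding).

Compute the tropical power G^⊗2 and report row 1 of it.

G^⊗2:
  [16, -2, -12]
  [0, 16, -4]
  [13, -2, -15]
Answer: row 1 of G^⊗2 = [16, -2, -12]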